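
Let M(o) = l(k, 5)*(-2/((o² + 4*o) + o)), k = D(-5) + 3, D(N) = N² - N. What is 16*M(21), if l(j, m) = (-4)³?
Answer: 1024/273 ≈ 3.7509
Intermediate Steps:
k = 33 (k = -5*(-1 - 5) + 3 = -5*(-6) + 3 = 30 + 3 = 33)
l(j, m) = -64
M(o) = 128/(o² + 5*o) (M(o) = -(-128)/((o² + 4*o) + o) = -(-128)/(o² + 5*o) = 128/(o² + 5*o))
16*M(21) = 16*(128/(21*(5 + 21))) = 16*(128*(1/21)/26) = 16*(128*(1/21)*(1/26)) = 16*(64/273) = 1024/273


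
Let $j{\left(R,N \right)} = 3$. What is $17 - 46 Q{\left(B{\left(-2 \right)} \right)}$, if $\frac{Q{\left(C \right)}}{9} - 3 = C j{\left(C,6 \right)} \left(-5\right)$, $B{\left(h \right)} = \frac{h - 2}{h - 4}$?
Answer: $2915$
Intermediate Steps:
$B{\left(h \right)} = \frac{-2 + h}{-4 + h}$
$Q{\left(C \right)} = 27 - 135 C$ ($Q{\left(C \right)} = 27 + 9 C 3 \left(-5\right) = 27 + 9 \cdot 3 C \left(-5\right) = 27 + 9 \left(- 15 C\right) = 27 - 135 C$)
$17 - 46 Q{\left(B{\left(-2 \right)} \right)} = 17 - 46 \left(27 - 135 \frac{-2 - 2}{-4 - 2}\right) = 17 - 46 \left(27 - 135 \frac{1}{-6} \left(-4\right)\right) = 17 - 46 \left(27 - 135 \left(\left(- \frac{1}{6}\right) \left(-4\right)\right)\right) = 17 - 46 \left(27 - 90\right) = 17 - -2898 = 17 + 2898 = 2915$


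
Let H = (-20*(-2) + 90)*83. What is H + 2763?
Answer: 13553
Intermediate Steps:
H = 10790 (H = (40 + 90)*83 = 130*83 = 10790)
H + 2763 = 10790 + 2763 = 13553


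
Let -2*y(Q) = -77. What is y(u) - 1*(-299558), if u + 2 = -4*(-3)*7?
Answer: 599193/2 ≈ 2.9960e+5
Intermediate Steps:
u = 82 (u = -2 - 4*(-3)*7 = -2 + 12*7 = -2 + 84 = 82)
y(Q) = 77/2 (y(Q) = -½*(-77) = 77/2)
y(u) - 1*(-299558) = 77/2 - 1*(-299558) = 77/2 + 299558 = 599193/2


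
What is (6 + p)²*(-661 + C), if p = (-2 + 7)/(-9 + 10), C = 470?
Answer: -23111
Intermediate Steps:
p = 5 (p = 5/1 = 5*1 = 5)
(6 + p)²*(-661 + C) = (6 + 5)²*(-661 + 470) = 11²*(-191) = 121*(-191) = -23111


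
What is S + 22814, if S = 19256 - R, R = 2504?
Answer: 39566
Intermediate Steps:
S = 16752 (S = 19256 - 1*2504 = 19256 - 2504 = 16752)
S + 22814 = 16752 + 22814 = 39566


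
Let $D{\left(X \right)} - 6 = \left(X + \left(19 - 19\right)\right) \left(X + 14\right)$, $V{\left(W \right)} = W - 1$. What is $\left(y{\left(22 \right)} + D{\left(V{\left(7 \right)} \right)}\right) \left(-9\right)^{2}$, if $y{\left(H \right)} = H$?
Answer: $11988$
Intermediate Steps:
$V{\left(W \right)} = -1 + W$ ($V{\left(W \right)} = W - 1 = -1 + W$)
$D{\left(X \right)} = 6 + X \left(14 + X\right)$ ($D{\left(X \right)} = 6 + \left(X + \left(19 - 19\right)\right) \left(X + 14\right) = 6 + \left(X + \left(19 - 19\right)\right) \left(14 + X\right) = 6 + \left(X + 0\right) \left(14 + X\right) = 6 + X \left(14 + X\right)$)
$\left(y{\left(22 \right)} + D{\left(V{\left(7 \right)} \right)}\right) \left(-9\right)^{2} = \left(22 + \left(6 + \left(-1 + 7\right)^{2} + 14 \left(-1 + 7\right)\right)\right) \left(-9\right)^{2} = \left(22 + \left(6 + 6^{2} + 14 \cdot 6\right)\right) 81 = \left(22 + \left(6 + 36 + 84\right)\right) 81 = \left(22 + 126\right) 81 = 148 \cdot 81 = 11988$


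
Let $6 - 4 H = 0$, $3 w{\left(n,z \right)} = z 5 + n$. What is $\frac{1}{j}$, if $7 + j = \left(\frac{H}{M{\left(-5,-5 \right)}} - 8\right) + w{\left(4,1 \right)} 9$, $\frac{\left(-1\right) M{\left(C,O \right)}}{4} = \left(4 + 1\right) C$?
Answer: $\frac{200}{2403} \approx 0.083229$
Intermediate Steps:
$w{\left(n,z \right)} = \frac{n}{3} + \frac{5 z}{3}$ ($w{\left(n,z \right)} = \frac{z 5 + n}{3} = \frac{5 z + n}{3} = \frac{n + 5 z}{3} = \frac{n}{3} + \frac{5 z}{3}$)
$H = \frac{3}{2}$ ($H = \frac{3}{2} - 0 = \frac{3}{2} + 0 = \frac{3}{2} \approx 1.5$)
$M{\left(C,O \right)} = - 20 C$ ($M{\left(C,O \right)} = - 4 \left(4 + 1\right) C = - 4 \cdot 5 C = - 20 C$)
$j = \frac{2403}{200}$ ($j = -7 + \left(\left(\frac{3}{2 \left(\left(-20\right) \left(-5\right)\right)} - 8\right) + \left(\frac{1}{3} \cdot 4 + \frac{5}{3} \cdot 1\right) 9\right) = -7 - \left(8 - \frac{3}{200} - \left(\frac{4}{3} + \frac{5}{3}\right) 9\right) = -7 + \left(\left(\frac{3}{2} \cdot \frac{1}{100} - 8\right) + 3 \cdot 9\right) = -7 + \left(\left(\frac{3}{200} - 8\right) + 27\right) = -7 + \left(- \frac{1597}{200} + 27\right) = -7 + \frac{3803}{200} = \frac{2403}{200} \approx 12.015$)
$\frac{1}{j} = \frac{1}{\frac{2403}{200}} = \frac{200}{2403}$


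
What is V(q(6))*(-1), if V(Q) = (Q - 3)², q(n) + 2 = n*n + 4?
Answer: -1225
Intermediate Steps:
q(n) = 2 + n² (q(n) = -2 + (n*n + 4) = -2 + (n² + 4) = -2 + (4 + n²) = 2 + n²)
V(Q) = (-3 + Q)²
V(q(6))*(-1) = (-3 + (2 + 6²))²*(-1) = (-3 + (2 + 36))²*(-1) = (-3 + 38)²*(-1) = 35²*(-1) = 1225*(-1) = -1225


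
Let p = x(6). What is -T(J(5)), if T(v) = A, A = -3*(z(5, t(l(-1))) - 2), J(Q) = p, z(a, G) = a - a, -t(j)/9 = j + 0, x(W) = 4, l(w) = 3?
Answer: -6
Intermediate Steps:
t(j) = -9*j (t(j) = -9*(j + 0) = -9*j)
z(a, G) = 0
p = 4
J(Q) = 4
A = 6 (A = -3*(0 - 2) = -3*(-2) = 6)
T(v) = 6
-T(J(5)) = -1*6 = -6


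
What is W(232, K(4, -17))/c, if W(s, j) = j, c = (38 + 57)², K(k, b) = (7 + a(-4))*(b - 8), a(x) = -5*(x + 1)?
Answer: -22/361 ≈ -0.060942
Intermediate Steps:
a(x) = -5 - 5*x (a(x) = -5*(1 + x) = -5 - 5*x)
K(k, b) = -176 + 22*b (K(k, b) = (7 + (-5 - 5*(-4)))*(b - 8) = (7 + (-5 + 20))*(-8 + b) = (7 + 15)*(-8 + b) = 22*(-8 + b) = -176 + 22*b)
c = 9025 (c = 95² = 9025)
W(232, K(4, -17))/c = (-176 + 22*(-17))/9025 = (-176 - 374)*(1/9025) = -550*1/9025 = -22/361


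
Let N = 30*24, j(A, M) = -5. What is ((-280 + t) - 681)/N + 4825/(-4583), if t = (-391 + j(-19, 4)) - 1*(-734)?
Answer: -6329209/3299760 ≈ -1.9181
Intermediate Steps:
N = 720
t = 338 (t = (-391 - 5) - 1*(-734) = -396 + 734 = 338)
((-280 + t) - 681)/N + 4825/(-4583) = ((-280 + 338) - 681)/720 + 4825/(-4583) = (58 - 681)*(1/720) + 4825*(-1/4583) = -623*1/720 - 4825/4583 = -623/720 - 4825/4583 = -6329209/3299760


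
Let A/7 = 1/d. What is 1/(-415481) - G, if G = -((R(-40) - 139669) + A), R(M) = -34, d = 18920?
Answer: -99835580223283/714627320 ≈ -1.3970e+5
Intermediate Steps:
A = 7/18920 ≈ 0.00036998
G = 2643180753/18920 (G = -((-34 - 139669) + 7/18920) = -(-139703 + 7/18920) = -1*(-2643180753/18920) = 2643180753/18920 ≈ 1.3970e+5)
1/(-415481) - G = 1/(-415481) - 1*2643180753/18920 = -1/415481 - 2643180753/18920 = -99835580223283/714627320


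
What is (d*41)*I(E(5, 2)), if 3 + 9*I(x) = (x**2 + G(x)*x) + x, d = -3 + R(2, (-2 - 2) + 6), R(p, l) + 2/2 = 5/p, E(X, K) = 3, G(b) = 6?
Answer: -369/2 ≈ -184.50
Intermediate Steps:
R(p, l) = -1 + 5/p
d = -3/2 (d = -3 + (5 - 1*2)/2 = -3 + (5 - 2)/2 = -3 + (1/2)*3 = -3 + 3/2 = -3/2 ≈ -1.5000)
I(x) = -1/3 + x**2/9 + 7*x/9 (I(x) = -1/3 + ((x**2 + 6*x) + x)/9 = -1/3 + (x**2 + 7*x)/9 = -1/3 + (x**2/9 + 7*x/9) = -1/3 + x**2/9 + 7*x/9)
(d*41)*I(E(5, 2)) = (-3/2*41)*(-1/3 + (1/9)*3**2 + (7/9)*3) = -123*(-1/3 + (1/9)*9 + 7/3)/2 = -123*(-1/3 + 1 + 7/3)/2 = -123/2*3 = -369/2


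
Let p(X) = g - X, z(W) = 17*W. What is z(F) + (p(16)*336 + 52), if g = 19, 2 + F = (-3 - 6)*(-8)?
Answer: 2250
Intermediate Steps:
F = 70 (F = -2 + (-3 - 6)*(-8) = -2 - 9*(-8) = -2 + 72 = 70)
p(X) = 19 - X
z(F) + (p(16)*336 + 52) = 17*70 + ((19 - 1*16)*336 + 52) = 1190 + ((19 - 16)*336 + 52) = 1190 + (3*336 + 52) = 1190 + (1008 + 52) = 1190 + 1060 = 2250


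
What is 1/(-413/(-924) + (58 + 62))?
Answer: 132/15899 ≈ 0.0083024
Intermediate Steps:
1/(-413/(-924) + (58 + 62)) = 1/(-413*(-1/924) + 120) = 1/(59/132 + 120) = 1/(15899/132) = 132/15899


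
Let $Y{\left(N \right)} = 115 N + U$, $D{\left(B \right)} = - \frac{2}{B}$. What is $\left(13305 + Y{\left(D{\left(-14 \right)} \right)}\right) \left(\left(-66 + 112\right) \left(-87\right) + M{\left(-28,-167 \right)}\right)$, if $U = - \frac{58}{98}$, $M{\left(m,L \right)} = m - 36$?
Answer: $- \frac{2653963586}{49} \approx -5.4162 \cdot 10^{7}$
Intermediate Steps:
$M{\left(m,L \right)} = -36 + m$ ($M{\left(m,L \right)} = m - 36 = -36 + m$)
$U = - \frac{29}{49}$ ($U = \left(-58\right) \frac{1}{98} = - \frac{29}{49} \approx -0.59184$)
$Y{\left(N \right)} = - \frac{29}{49} + 115 N$ ($Y{\left(N \right)} = 115 N - \frac{29}{49} = - \frac{29}{49} + 115 N$)
$\left(13305 + Y{\left(D{\left(-14 \right)} \right)}\right) \left(\left(-66 + 112\right) \left(-87\right) + M{\left(-28,-167 \right)}\right) = \left(13305 - \left(\frac{29}{49} - 115 \left(- \frac{2}{-14}\right)\right)\right) \left(\left(-66 + 112\right) \left(-87\right) - 64\right) = \left(13305 - \left(\frac{29}{49} - 115 \left(\left(-2\right) \left(- \frac{1}{14}\right)\right)\right)\right) \left(46 \left(-87\right) - 64\right) = \left(13305 + \left(- \frac{29}{49} + 115 \cdot \frac{1}{7}\right)\right) \left(-4002 - 64\right) = \left(13305 + \left(- \frac{29}{49} + \frac{115}{7}\right)\right) \left(-4066\right) = \left(13305 + \frac{776}{49}\right) \left(-4066\right) = \frac{652721}{49} \left(-4066\right) = - \frac{2653963586}{49}$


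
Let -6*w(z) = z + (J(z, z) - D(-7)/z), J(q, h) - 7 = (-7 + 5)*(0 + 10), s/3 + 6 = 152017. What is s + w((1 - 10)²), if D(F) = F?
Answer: 221626523/486 ≈ 4.5602e+5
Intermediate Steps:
s = 456033 (s = -18 + 3*152017 = -18 + 456051 = 456033)
J(q, h) = -13 (J(q, h) = 7 + (-7 + 5)*(0 + 10) = 7 - 2*10 = 7 - 20 = -13)
w(z) = 13/6 - 7/(6*z) - z/6 (w(z) = -(z + (-13 - (-7)/z))/6 = -(z + (-13 + 7/z))/6 = -(-13 + z + 7/z)/6 = 13/6 - 7/(6*z) - z/6)
s + w((1 - 10)²) = 456033 + (-7 - (1 - 10)²*(-13 + (1 - 10)²))/(6*((1 - 10)²)) = 456033 + (-7 - 1*(-9)²*(-13 + (-9)²))/(6*((-9)²)) = 456033 + (⅙)*(-7 - 1*81*(-13 + 81))/81 = 456033 + (⅙)*(1/81)*(-7 - 1*81*68) = 456033 + (⅙)*(1/81)*(-7 - 5508) = 456033 + (⅙)*(1/81)*(-5515) = 456033 - 5515/486 = 221626523/486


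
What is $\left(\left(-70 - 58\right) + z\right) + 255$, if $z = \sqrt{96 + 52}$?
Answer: $127 + 2 \sqrt{37} \approx 139.17$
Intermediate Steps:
$z = 2 \sqrt{37}$ ($z = \sqrt{148} = 2 \sqrt{37} \approx 12.166$)
$\left(\left(-70 - 58\right) + z\right) + 255 = \left(\left(-70 - 58\right) + 2 \sqrt{37}\right) + 255 = \left(-128 + 2 \sqrt{37}\right) + 255 = 127 + 2 \sqrt{37}$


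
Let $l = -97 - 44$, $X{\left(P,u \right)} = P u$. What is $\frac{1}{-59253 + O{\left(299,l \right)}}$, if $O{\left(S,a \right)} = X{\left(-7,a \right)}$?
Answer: $- \frac{1}{58266} \approx -1.7163 \cdot 10^{-5}$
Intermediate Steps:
$l = -141$
$O{\left(S,a \right)} = - 7 a$
$\frac{1}{-59253 + O{\left(299,l \right)}} = \frac{1}{-59253 - -987} = \frac{1}{-59253 + 987} = \frac{1}{-58266} = - \frac{1}{58266}$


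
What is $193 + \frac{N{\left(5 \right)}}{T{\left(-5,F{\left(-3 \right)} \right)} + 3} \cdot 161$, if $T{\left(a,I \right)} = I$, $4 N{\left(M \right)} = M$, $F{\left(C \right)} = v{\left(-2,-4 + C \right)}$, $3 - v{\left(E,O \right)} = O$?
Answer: $\frac{10841}{52} \approx 208.48$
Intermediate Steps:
$v{\left(E,O \right)} = 3 - O$
$F{\left(C \right)} = 7 - C$ ($F{\left(C \right)} = 3 - \left(-4 + C\right) = 7 - C$)
$N{\left(M \right)} = \frac{M}{4}$
$193 + \frac{N{\left(5 \right)}}{T{\left(-5,F{\left(-3 \right)} \right)} + 3} \cdot 161 = 193 + \frac{\frac{1}{4} \cdot 5}{\left(7 - -3\right) + 3} \cdot 161 = 193 + \frac{5}{4 \left(\left(7 + 3\right) + 3\right)} 161 = 193 + \frac{5}{4 \left(10 + 3\right)} 161 = 193 + \frac{5}{4 \cdot 13} \cdot 161 = 193 + \frac{5}{4} \cdot \frac{1}{13} \cdot 161 = 193 + \frac{5}{52} \cdot 161 = 193 + \frac{805}{52} = \frac{10841}{52}$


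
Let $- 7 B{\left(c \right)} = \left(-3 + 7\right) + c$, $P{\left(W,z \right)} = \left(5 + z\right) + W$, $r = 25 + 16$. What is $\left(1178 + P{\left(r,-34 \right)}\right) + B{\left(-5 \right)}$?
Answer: $\frac{8331}{7} \approx 1190.1$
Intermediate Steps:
$r = 41$
$P{\left(W,z \right)} = 5 + W + z$
$B{\left(c \right)} = - \frac{4}{7} - \frac{c}{7}$ ($B{\left(c \right)} = - \frac{\left(-3 + 7\right) + c}{7} = - \frac{4 + c}{7} = - \frac{4}{7} - \frac{c}{7}$)
$\left(1178 + P{\left(r,-34 \right)}\right) + B{\left(-5 \right)} = \left(1178 + \left(5 + 41 - 34\right)\right) - - \frac{1}{7} = \left(1178 + 12\right) + \left(- \frac{4}{7} + \frac{5}{7}\right) = 1190 + \frac{1}{7} = \frac{8331}{7}$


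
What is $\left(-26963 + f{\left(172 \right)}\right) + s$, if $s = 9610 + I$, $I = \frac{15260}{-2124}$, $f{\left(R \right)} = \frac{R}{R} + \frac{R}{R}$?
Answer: $- \frac{9217196}{531} \approx -17358.0$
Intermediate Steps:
$f{\left(R \right)} = 2$ ($f{\left(R \right)} = 1 + 1 = 2$)
$I = - \frac{3815}{531}$ ($I = 15260 \left(- \frac{1}{2124}\right) = - \frac{3815}{531} \approx -7.1846$)
$s = \frac{5099095}{531}$ ($s = 9610 - \frac{3815}{531} = \frac{5099095}{531} \approx 9602.8$)
$\left(-26963 + f{\left(172 \right)}\right) + s = \left(-26963 + 2\right) + \frac{5099095}{531} = -26961 + \frac{5099095}{531} = - \frac{9217196}{531}$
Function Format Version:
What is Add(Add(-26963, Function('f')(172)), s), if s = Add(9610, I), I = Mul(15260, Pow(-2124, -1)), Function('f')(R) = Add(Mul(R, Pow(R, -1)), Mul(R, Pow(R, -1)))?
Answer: Rational(-9217196, 531) ≈ -17358.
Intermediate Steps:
Function('f')(R) = 2 (Function('f')(R) = Add(1, 1) = 2)
I = Rational(-3815, 531) (I = Mul(15260, Rational(-1, 2124)) = Rational(-3815, 531) ≈ -7.1846)
s = Rational(5099095, 531) (s = Add(9610, Rational(-3815, 531)) = Rational(5099095, 531) ≈ 9602.8)
Add(Add(-26963, Function('f')(172)), s) = Add(Add(-26963, 2), Rational(5099095, 531)) = Add(-26961, Rational(5099095, 531)) = Rational(-9217196, 531)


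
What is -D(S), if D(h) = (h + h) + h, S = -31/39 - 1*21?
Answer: 850/13 ≈ 65.385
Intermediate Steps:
S = -850/39 (S = -31*1/39 - 21 = -31/39 - 21 = -850/39 ≈ -21.795)
D(h) = 3*h (D(h) = 2*h + h = 3*h)
-D(S) = -3*(-850)/39 = -1*(-850/13) = 850/13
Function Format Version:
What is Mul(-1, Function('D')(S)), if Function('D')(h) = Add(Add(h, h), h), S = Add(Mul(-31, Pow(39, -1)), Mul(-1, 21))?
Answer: Rational(850, 13) ≈ 65.385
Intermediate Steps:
S = Rational(-850, 39) (S = Add(Mul(-31, Rational(1, 39)), -21) = Add(Rational(-31, 39), -21) = Rational(-850, 39) ≈ -21.795)
Function('D')(h) = Mul(3, h) (Function('D')(h) = Add(Mul(2, h), h) = Mul(3, h))
Mul(-1, Function('D')(S)) = Mul(-1, Mul(3, Rational(-850, 39))) = Mul(-1, Rational(-850, 13)) = Rational(850, 13)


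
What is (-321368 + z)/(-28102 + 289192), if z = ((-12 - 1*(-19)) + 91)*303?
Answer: -145837/130545 ≈ -1.1171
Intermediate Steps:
z = 29694 (z = ((-12 + 19) + 91)*303 = (7 + 91)*303 = 98*303 = 29694)
(-321368 + z)/(-28102 + 289192) = (-321368 + 29694)/(-28102 + 289192) = -291674/261090 = -291674*1/261090 = -145837/130545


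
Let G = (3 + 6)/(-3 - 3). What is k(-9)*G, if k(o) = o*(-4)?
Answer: -54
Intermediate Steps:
k(o) = -4*o
G = -3/2 (G = 9/(-6) = 9*(-⅙) = -3/2 ≈ -1.5000)
k(-9)*G = -4*(-9)*(-3/2) = 36*(-3/2) = -54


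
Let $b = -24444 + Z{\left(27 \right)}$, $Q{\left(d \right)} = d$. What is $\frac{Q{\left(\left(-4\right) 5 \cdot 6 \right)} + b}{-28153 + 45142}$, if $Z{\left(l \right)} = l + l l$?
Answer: $- \frac{7936}{5663} \approx -1.4014$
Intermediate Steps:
$Z{\left(l \right)} = l + l^{2}$
$b = -23688$ ($b = -24444 + 27 \left(1 + 27\right) = -24444 + 27 \cdot 28 = -24444 + 756 = -23688$)
$\frac{Q{\left(\left(-4\right) 5 \cdot 6 \right)} + b}{-28153 + 45142} = \frac{\left(-4\right) 5 \cdot 6 - 23688}{-28153 + 45142} = \frac{\left(-20\right) 6 - 23688}{16989} = \left(-120 - 23688\right) \frac{1}{16989} = \left(-23808\right) \frac{1}{16989} = - \frac{7936}{5663}$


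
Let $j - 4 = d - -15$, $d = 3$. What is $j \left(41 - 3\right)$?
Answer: $836$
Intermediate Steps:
$j = 22$ ($j = 4 + \left(3 - -15\right) = 4 + \left(3 + 15\right) = 4 + 18 = 22$)
$j \left(41 - 3\right) = 22 \left(41 - 3\right) = 22 \cdot 38 = 836$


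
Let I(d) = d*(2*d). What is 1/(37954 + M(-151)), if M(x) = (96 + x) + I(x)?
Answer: 1/83501 ≈ 1.1976e-5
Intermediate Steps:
I(d) = 2*d**2
M(x) = 96 + x + 2*x**2 (M(x) = (96 + x) + 2*x**2 = 96 + x + 2*x**2)
1/(37954 + M(-151)) = 1/(37954 + (96 - 151 + 2*(-151)**2)) = 1/(37954 + (96 - 151 + 2*22801)) = 1/(37954 + (96 - 151 + 45602)) = 1/(37954 + 45547) = 1/83501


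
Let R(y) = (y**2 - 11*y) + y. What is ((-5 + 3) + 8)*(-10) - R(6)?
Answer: -36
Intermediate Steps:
R(y) = y**2 - 10*y
((-5 + 3) + 8)*(-10) - R(6) = ((-5 + 3) + 8)*(-10) - 6*(-10 + 6) = (-2 + 8)*(-10) - 6*(-4) = 6*(-10) - 1*(-24) = -60 + 24 = -36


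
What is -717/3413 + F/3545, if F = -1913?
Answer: -9070834/12099085 ≈ -0.74971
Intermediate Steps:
-717/3413 + F/3545 = -717/3413 - 1913/3545 = -9070834/12099085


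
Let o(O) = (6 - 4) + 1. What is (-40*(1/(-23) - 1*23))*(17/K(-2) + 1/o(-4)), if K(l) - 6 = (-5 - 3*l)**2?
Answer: 1229600/483 ≈ 2545.8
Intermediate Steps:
o(O) = 3 (o(O) = 2 + 1 = 3)
K(l) = 6 + (-5 - 3*l)**2
(-40*(1/(-23) - 1*23))*(17/K(-2) + 1/o(-4)) = (-40*(1/(-23) - 1*23))*(17/(6 + (5 + 3*(-2))**2) + 1/3) = (-40*(-1/23 - 23))*(17/(6 + (5 - 6)**2) + 1*(1/3)) = (-40*(-530/23))*(17/(6 + (-1)**2) + 1/3) = 21200*(17/(6 + 1) + 1/3)/23 = 21200*(17/7 + 1/3)/23 = (21200/23)*(58/21) = 1229600/483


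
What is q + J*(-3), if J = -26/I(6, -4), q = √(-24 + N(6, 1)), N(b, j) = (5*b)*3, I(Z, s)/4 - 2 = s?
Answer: -39/4 + √66 ≈ -1.6260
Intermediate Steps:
I(Z, s) = 8 + 4*s
N(b, j) = 15*b
q = √66 (q = √(-24 + 15*6) = √(-24 + 90) = √66 ≈ 8.1240)
J = 13/4 (J = -26/(8 + 4*(-4)) = -26/(8 - 16) = -26/(-8) = -26*(-⅛) = 13/4 ≈ 3.2500)
q + J*(-3) = √66 + (13/4)*(-3) = √66 - 39/4 = -39/4 + √66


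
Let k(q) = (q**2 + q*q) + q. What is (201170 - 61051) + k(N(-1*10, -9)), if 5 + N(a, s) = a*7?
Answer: 151294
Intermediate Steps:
N(a, s) = -5 + 7*a (N(a, s) = -5 + a*7 = -5 + 7*a)
k(q) = q + 2*q**2 (k(q) = (q**2 + q**2) + q = 2*q**2 + q = q + 2*q**2)
(201170 - 61051) + k(N(-1*10, -9)) = (201170 - 61051) + (-5 + 7*(-1*10))*(1 + 2*(-5 + 7*(-1*10))) = 140119 + (-5 + 7*(-10))*(1 + 2*(-5 + 7*(-10))) = 140119 + (-5 - 70)*(1 + 2*(-5 - 70)) = 140119 - 75*(1 + 2*(-75)) = 140119 - 75*(1 - 150) = 140119 - 75*(-149) = 140119 + 11175 = 151294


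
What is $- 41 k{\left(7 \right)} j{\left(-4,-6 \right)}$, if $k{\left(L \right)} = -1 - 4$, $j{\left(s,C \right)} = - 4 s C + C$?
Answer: $-20910$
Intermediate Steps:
$j{\left(s,C \right)} = C - 4 C s$ ($j{\left(s,C \right)} = - 4 C s + C = C - 4 C s$)
$k{\left(L \right)} = -5$
$- 41 k{\left(7 \right)} j{\left(-4,-6 \right)} = \left(-41\right) \left(-5\right) \left(- 6 \left(1 - -16\right)\right) = 205 \left(- 6 \left(1 + 16\right)\right) = 205 \left(\left(-6\right) 17\right) = 205 \left(-102\right) = -20910$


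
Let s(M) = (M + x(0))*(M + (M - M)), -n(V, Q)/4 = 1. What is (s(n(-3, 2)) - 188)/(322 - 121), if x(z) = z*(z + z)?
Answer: -172/201 ≈ -0.85572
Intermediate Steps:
n(V, Q) = -4 (n(V, Q) = -4*1 = -4)
x(z) = 2*z**2 (x(z) = z*(2*z) = 2*z**2)
s(M) = M**2 (s(M) = (M + 2*0**2)*(M + (M - M)) = (M + 2*0)*(M + 0) = (M + 0)*M = M*M = M**2)
(s(n(-3, 2)) - 188)/(322 - 121) = ((-4)**2 - 188)/(322 - 121) = (16 - 188)/201 = -172*1/201 = -172/201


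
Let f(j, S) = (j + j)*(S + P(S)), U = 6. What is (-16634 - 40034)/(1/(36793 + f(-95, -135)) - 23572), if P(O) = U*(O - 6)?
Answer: 12647334244/5260869675 ≈ 2.4040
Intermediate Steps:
P(O) = -36 + 6*O (P(O) = 6*(O - 6) = 6*(-6 + O) = -36 + 6*O)
f(j, S) = 2*j*(-36 + 7*S) (f(j, S) = (j + j)*(S + (-36 + 6*S)) = (2*j)*(-36 + 7*S) = 2*j*(-36 + 7*S))
(-16634 - 40034)/(1/(36793 + f(-95, -135)) - 23572) = (-16634 - 40034)/(1/(36793 + 2*(-95)*(-36 + 7*(-135))) - 23572) = -56668/(1/(36793 + 2*(-95)*(-36 - 945)) - 23572) = -56668/(1/(36793 + 2*(-95)*(-981)) - 23572) = -56668/(1/(36793 + 186390) - 23572) = -56668/(1/223183 - 23572) = -56668/(-5260869675/223183) = -56668*(-223183/5260869675) = 12647334244/5260869675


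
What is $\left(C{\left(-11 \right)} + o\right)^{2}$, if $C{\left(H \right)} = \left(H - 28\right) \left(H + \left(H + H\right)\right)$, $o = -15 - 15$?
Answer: $1580049$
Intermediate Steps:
$o = -30$ ($o = -15 - 15 = -30$)
$C{\left(H \right)} = 3 H \left(-28 + H\right)$ ($C{\left(H \right)} = \left(-28 + H\right) \left(H + 2 H\right) = \left(-28 + H\right) 3 H = 3 H \left(-28 + H\right)$)
$\left(C{\left(-11 \right)} + o\right)^{2} = \left(3 \left(-11\right) \left(-28 - 11\right) - 30\right)^{2} = \left(3 \left(-11\right) \left(-39\right) - 30\right)^{2} = \left(1287 - 30\right)^{2} = 1257^{2} = 1580049$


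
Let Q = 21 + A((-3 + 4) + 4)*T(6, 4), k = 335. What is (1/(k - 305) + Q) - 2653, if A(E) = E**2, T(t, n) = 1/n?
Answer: -157543/60 ≈ -2625.7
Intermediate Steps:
Q = 109/4 (Q = 21 + ((-3 + 4) + 4)**2/4 = 21 + (1 + 4)**2*(1/4) = 21 + 5**2*(1/4) = 21 + 25*(1/4) = 21 + 25/4 = 109/4 ≈ 27.250)
(1/(k - 305) + Q) - 2653 = (1/(335 - 305) + 109/4) - 2653 = (1/30 + 109/4) - 2653 = 1637/60 - 2653 = -157543/60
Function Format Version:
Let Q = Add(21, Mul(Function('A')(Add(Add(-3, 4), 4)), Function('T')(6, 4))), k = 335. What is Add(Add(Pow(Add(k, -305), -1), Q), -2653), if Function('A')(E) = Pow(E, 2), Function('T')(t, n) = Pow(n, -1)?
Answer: Rational(-157543, 60) ≈ -2625.7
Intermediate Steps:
Q = Rational(109, 4) (Q = Add(21, Mul(Pow(Add(Add(-3, 4), 4), 2), Pow(4, -1))) = Add(21, Mul(Pow(Add(1, 4), 2), Rational(1, 4))) = Add(21, Mul(Pow(5, 2), Rational(1, 4))) = Add(21, Mul(25, Rational(1, 4))) = Add(21, Rational(25, 4)) = Rational(109, 4) ≈ 27.250)
Add(Add(Pow(Add(k, -305), -1), Q), -2653) = Add(Add(Pow(Add(335, -305), -1), Rational(109, 4)), -2653) = Add(Add(Pow(30, -1), Rational(109, 4)), -2653) = Add(Add(Rational(1, 30), Rational(109, 4)), -2653) = Add(Rational(1637, 60), -2653) = Rational(-157543, 60)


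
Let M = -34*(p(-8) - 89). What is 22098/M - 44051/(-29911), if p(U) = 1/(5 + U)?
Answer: 170308039/19467788 ≈ 8.7482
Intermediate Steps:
M = 9112/3 (M = -34*(1/(5 - 8) - 89) = -34*(1/(-3) - 89) = -34*(-⅓ - 89) = -34*(-268/3) = 9112/3 ≈ 3037.3)
22098/M - 44051/(-29911) = 22098/(9112/3) - 44051/(-29911) = 22098*(3/9112) - 44051*(-1/29911) = 33147/4556 + 6293/4273 = 170308039/19467788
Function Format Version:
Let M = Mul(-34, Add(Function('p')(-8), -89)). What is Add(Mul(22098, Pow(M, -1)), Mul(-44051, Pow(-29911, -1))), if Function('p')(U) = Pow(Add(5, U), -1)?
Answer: Rational(170308039, 19467788) ≈ 8.7482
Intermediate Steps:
M = Rational(9112, 3) (M = Mul(-34, Add(Pow(Add(5, -8), -1), -89)) = Mul(-34, Add(Pow(-3, -1), -89)) = Mul(-34, Add(Rational(-1, 3), -89)) = Mul(-34, Rational(-268, 3)) = Rational(9112, 3) ≈ 3037.3)
Add(Mul(22098, Pow(M, -1)), Mul(-44051, Pow(-29911, -1))) = Add(Mul(22098, Pow(Rational(9112, 3), -1)), Mul(-44051, Pow(-29911, -1))) = Add(Mul(22098, Rational(3, 9112)), Mul(-44051, Rational(-1, 29911))) = Add(Rational(33147, 4556), Rational(6293, 4273)) = Rational(170308039, 19467788)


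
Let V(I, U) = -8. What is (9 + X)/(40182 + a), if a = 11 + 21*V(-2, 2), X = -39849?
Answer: -7968/8005 ≈ -0.99538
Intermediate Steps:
a = -157 (a = 11 + 21*(-8) = 11 - 168 = -157)
(9 + X)/(40182 + a) = (9 - 39849)/(40182 - 157) = -39840/40025 = -39840*1/40025 = -7968/8005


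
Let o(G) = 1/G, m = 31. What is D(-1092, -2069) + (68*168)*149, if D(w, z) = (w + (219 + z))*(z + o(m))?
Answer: 241461452/31 ≈ 7.7891e+6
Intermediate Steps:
D(w, z) = (1/31 + z)*(219 + w + z) (D(w, z) = (w + (219 + z))*(z + 1/31) = (219 + w + z)*(z + 1/31) = (219 + w + z)*(1/31 + z) = (1/31 + z)*(219 + w + z))
D(-1092, -2069) + (68*168)*149 = (219/31 + (-2069)² + (1/31)*(-1092) + (6790/31)*(-2069) - 1092*(-2069)) + (68*168)*149 = (219/31 + 4280761 - 1092/31 - 14048510/31 + 2259348) + 11424*149 = 188693996/31 + 1702176 = 241461452/31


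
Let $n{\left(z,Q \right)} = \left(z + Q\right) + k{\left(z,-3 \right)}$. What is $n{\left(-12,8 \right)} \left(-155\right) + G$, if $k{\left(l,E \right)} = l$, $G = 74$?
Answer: $2554$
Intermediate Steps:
$n{\left(z,Q \right)} = Q + 2 z$ ($n{\left(z,Q \right)} = \left(z + Q\right) + z = \left(Q + z\right) + z = Q + 2 z$)
$n{\left(-12,8 \right)} \left(-155\right) + G = \left(8 + 2 \left(-12\right)\right) \left(-155\right) + 74 = \left(8 - 24\right) \left(-155\right) + 74 = \left(-16\right) \left(-155\right) + 74 = 2480 + 74 = 2554$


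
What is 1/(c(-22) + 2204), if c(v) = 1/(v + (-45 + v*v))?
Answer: 417/919069 ≈ 0.00045372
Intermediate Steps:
c(v) = 1/(-45 + v + v²) (c(v) = 1/(v + (-45 + v²)) = 1/(-45 + v + v²))
1/(c(-22) + 2204) = 1/(1/(-45 - 22 + (-22)²) + 2204) = 1/(1/(-45 - 22 + 484) + 2204) = 1/(1/417 + 2204) = 1/(919069/417) = 417/919069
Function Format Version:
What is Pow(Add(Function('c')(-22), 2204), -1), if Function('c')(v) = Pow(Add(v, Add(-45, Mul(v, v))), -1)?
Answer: Rational(417, 919069) ≈ 0.00045372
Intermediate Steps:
Function('c')(v) = Pow(Add(-45, v, Pow(v, 2)), -1) (Function('c')(v) = Pow(Add(v, Add(-45, Pow(v, 2))), -1) = Pow(Add(-45, v, Pow(v, 2)), -1))
Pow(Add(Function('c')(-22), 2204), -1) = Pow(Add(Pow(Add(-45, -22, Pow(-22, 2)), -1), 2204), -1) = Pow(Add(Pow(Add(-45, -22, 484), -1), 2204), -1) = Pow(Add(Pow(417, -1), 2204), -1) = Pow(Add(Rational(1, 417), 2204), -1) = Pow(Rational(919069, 417), -1) = Rational(417, 919069)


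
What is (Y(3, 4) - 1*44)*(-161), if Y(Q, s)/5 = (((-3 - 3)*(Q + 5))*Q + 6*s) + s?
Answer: 100464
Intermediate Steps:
Y(Q, s) = 35*s + 5*Q*(-30 - 6*Q) (Y(Q, s) = 5*((((-3 - 3)*(Q + 5))*Q + 6*s) + s) = 5*(((-6*(5 + Q))*Q + 6*s) + s) = 5*(((-30 - 6*Q)*Q + 6*s) + s) = 5*((Q*(-30 - 6*Q) + 6*s) + s) = 5*((6*s + Q*(-30 - 6*Q)) + s) = 5*(7*s + Q*(-30 - 6*Q)) = 35*s + 5*Q*(-30 - 6*Q))
(Y(3, 4) - 1*44)*(-161) = ((-150*3 - 30*3² + 35*4) - 1*44)*(-161) = ((-450 - 30*9 + 140) - 44)*(-161) = ((-450 - 270 + 140) - 44)*(-161) = (-580 - 44)*(-161) = -624*(-161) = 100464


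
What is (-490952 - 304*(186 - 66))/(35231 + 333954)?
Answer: -527432/369185 ≈ -1.4286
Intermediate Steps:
(-490952 - 304*(186 - 66))/(35231 + 333954) = (-490952 - 304*120)/369185 = (-490952 - 36480)*(1/369185) = -527432*1/369185 = -527432/369185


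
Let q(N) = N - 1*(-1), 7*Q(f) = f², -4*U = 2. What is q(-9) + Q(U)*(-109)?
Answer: -333/28 ≈ -11.893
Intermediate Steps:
U = -½ (U = -¼*2 = -½ ≈ -0.50000)
Q(f) = f²/7
q(N) = 1 + N (q(N) = N + 1 = 1 + N)
q(-9) + Q(U)*(-109) = (1 - 9) + ((-½)²/7)*(-109) = -8 + ((⅐)*(¼))*(-109) = -8 + (1/28)*(-109) = -8 - 109/28 = -333/28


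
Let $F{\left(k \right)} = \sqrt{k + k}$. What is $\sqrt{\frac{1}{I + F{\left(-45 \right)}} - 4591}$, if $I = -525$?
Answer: $\frac{\sqrt{3} \sqrt{\frac{2410276 - 13773 i \sqrt{10}}{-175 + i \sqrt{10}}}}{3} \approx 2.5391 \cdot 10^{-7} - 67.757 i$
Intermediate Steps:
$F{\left(k \right)} = \sqrt{2} \sqrt{k}$ ($F{\left(k \right)} = \sqrt{2 k} = \sqrt{2} \sqrt{k}$)
$\sqrt{\frac{1}{I + F{\left(-45 \right)}} - 4591} = \sqrt{\frac{1}{-525 + \sqrt{2} \sqrt{-45}} - 4591} = \sqrt{\frac{1}{-525 + \sqrt{2} \cdot 3 i \sqrt{5}} - 4591} = \sqrt{\frac{1}{-525 + 3 i \sqrt{10}} - 4591} = \sqrt{-4591 + \frac{1}{-525 + 3 i \sqrt{10}}}$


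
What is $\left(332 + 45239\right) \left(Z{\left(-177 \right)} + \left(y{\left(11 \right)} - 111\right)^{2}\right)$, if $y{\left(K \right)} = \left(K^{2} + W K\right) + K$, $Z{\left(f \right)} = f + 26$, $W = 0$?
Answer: $13215590$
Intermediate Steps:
$Z{\left(f \right)} = 26 + f$
$y{\left(K \right)} = K + K^{2}$ ($y{\left(K \right)} = \left(K^{2} + 0 K\right) + K = \left(K^{2} + 0\right) + K = K^{2} + K = K + K^{2}$)
$\left(332 + 45239\right) \left(Z{\left(-177 \right)} + \left(y{\left(11 \right)} - 111\right)^{2}\right) = \left(332 + 45239\right) \left(\left(26 - 177\right) + \left(11 \left(1 + 11\right) - 111\right)^{2}\right) = 45571 \left(-151 + \left(11 \cdot 12 - 111\right)^{2}\right) = 45571 \left(-151 + \left(132 - 111\right)^{2}\right) = 45571 \left(-151 + 21^{2}\right) = 45571 \left(-151 + 441\right) = 45571 \cdot 290 = 13215590$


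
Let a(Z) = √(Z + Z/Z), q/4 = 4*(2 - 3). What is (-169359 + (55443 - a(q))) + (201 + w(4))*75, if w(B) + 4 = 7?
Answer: -98616 - I*√15 ≈ -98616.0 - 3.873*I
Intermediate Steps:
w(B) = 3 (w(B) = -4 + 7 = 3)
q = -16 (q = 4*(4*(2 - 3)) = 4*(4*(-1)) = 4*(-4) = -16)
a(Z) = √(1 + Z) (a(Z) = √(Z + 1) = √(1 + Z))
(-169359 + (55443 - a(q))) + (201 + w(4))*75 = (-169359 + (55443 - √(1 - 16))) + (201 + 3)*75 = (-169359 + (55443 - √(-15))) + 204*75 = (-169359 + (55443 - I*√15)) + 15300 = (-113916 - I*√15) + 15300 = -98616 - I*√15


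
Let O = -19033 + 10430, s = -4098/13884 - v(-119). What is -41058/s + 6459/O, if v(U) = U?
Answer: -273043275111/787699283 ≈ -346.63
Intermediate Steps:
s = 274683/2314 (s = -4098/13884 - 1*(-119) = -4098*1/13884 + 119 = -683/2314 + 119 = 274683/2314 ≈ 118.70)
O = -8603
-41058/s + 6459/O = -41058/274683/2314 + 6459/(-8603) = -41058*2314/274683 + 6459*(-1/8603) = -31669404/91561 - 6459/8603 = -273043275111/787699283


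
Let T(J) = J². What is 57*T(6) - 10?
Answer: 2042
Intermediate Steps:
57*T(6) - 10 = 57*6² - 10 = 57*36 - 10 = 2052 - 10 = 2042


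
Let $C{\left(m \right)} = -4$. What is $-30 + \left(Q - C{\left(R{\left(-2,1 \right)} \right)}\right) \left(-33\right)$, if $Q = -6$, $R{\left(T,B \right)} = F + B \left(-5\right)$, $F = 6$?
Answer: $36$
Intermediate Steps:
$R{\left(T,B \right)} = 6 - 5 B$ ($R{\left(T,B \right)} = 6 + B \left(-5\right) = 6 - 5 B$)
$-30 + \left(Q - C{\left(R{\left(-2,1 \right)} \right)}\right) \left(-33\right) = -30 + \left(-6 - -4\right) \left(-33\right) = -30 + \left(-6 + 4\right) \left(-33\right) = -30 - -66 = -30 + 66 = 36$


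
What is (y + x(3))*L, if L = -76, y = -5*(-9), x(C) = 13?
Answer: -4408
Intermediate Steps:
y = 45
(y + x(3))*L = (45 + 13)*(-76) = 58*(-76) = -4408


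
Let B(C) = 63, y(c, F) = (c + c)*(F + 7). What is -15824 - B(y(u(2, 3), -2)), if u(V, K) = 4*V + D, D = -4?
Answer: -15887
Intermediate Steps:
u(V, K) = -4 + 4*V (u(V, K) = 4*V - 4 = -4 + 4*V)
y(c, F) = 2*c*(7 + F) (y(c, F) = (2*c)*(7 + F) = 2*c*(7 + F))
-15824 - B(y(u(2, 3), -2)) = -15824 - 1*63 = -15824 - 63 = -15887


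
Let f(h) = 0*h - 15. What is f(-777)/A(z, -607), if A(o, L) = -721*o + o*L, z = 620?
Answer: 3/164672 ≈ 1.8218e-5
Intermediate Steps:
f(h) = -15 (f(h) = 0 - 15 = -15)
A(o, L) = -721*o + L*o
f(-777)/A(z, -607) = -15*1/(620*(-721 - 607)) = -15/(620*(-1328)) = -15/(-823360) = -15*(-1/823360) = 3/164672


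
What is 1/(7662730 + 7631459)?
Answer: 1/15294189 ≈ 6.5384e-8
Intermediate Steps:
1/(7662730 + 7631459) = 1/15294189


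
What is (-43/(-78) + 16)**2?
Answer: 1666681/6084 ≈ 273.94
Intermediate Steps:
(-43/(-78) + 16)**2 = (-43*(-1/78) + 16)**2 = (43/78 + 16)**2 = (1291/78)**2 = 1666681/6084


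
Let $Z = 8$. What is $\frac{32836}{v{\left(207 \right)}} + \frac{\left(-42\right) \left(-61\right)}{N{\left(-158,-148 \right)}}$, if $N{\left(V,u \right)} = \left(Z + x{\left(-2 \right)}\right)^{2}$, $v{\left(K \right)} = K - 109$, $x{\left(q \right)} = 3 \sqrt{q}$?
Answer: $\frac{- 440383 i + 394032 \sqrt{2}}{49 \left(- 23 i + 24 \sqrt{2}\right)} \approx 352.59 - 25.865 i$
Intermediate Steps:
$v{\left(K \right)} = -109 + K$
$N{\left(V,u \right)} = \left(8 + 3 i \sqrt{2}\right)^{2}$ ($N{\left(V,u \right)} = \left(8 + 3 \sqrt{-2}\right)^{2} = \left(8 + 3 i \sqrt{2}\right)^{2}$)
$\frac{32836}{v{\left(207 \right)}} + \frac{\left(-42\right) \left(-61\right)}{N{\left(-158,-148 \right)}} = \frac{32836}{-109 + 207} + \frac{\left(-42\right) \left(-61\right)}{46 + 48 i \sqrt{2}} = \frac{32836}{98} + \frac{2562}{46 + 48 i \sqrt{2}} = 32836 \cdot \frac{1}{98} + \frac{2562}{46 + 48 i \sqrt{2}} = \frac{16418}{49} + \frac{2562}{46 + 48 i \sqrt{2}}$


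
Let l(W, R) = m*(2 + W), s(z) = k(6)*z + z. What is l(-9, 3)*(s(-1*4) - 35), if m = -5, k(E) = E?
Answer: -2205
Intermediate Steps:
s(z) = 7*z (s(z) = 6*z + z = 7*z)
l(W, R) = -10 - 5*W (l(W, R) = -5*(2 + W) = -10 - 5*W)
l(-9, 3)*(s(-1*4) - 35) = (-10 - 5*(-9))*(7*(-1*4) - 35) = (-10 + 45)*(7*(-4) - 35) = 35*(-28 - 35) = 35*(-63) = -2205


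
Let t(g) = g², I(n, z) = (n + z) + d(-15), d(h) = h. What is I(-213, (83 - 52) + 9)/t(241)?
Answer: -188/58081 ≈ -0.0032369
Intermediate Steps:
I(n, z) = -15 + n + z (I(n, z) = (n + z) - 15 = -15 + n + z)
I(-213, (83 - 52) + 9)/t(241) = (-15 - 213 + ((83 - 52) + 9))/(241²) = (-15 - 213 + (31 + 9))/58081 = (-15 - 213 + 40)*(1/58081) = -188*1/58081 = -188/58081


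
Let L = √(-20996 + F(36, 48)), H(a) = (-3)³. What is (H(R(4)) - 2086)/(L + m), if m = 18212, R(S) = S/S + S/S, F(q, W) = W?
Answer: -9620489/82924473 + 2113*I*√5237/165848946 ≈ -0.11602 + 0.00092199*I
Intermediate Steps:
R(S) = 2 (R(S) = 1 + 1 = 2)
H(a) = -27
L = 2*I*√5237 (L = √(-20996 + 48) = √(-20948) = 2*I*√5237 ≈ 144.73*I)
(H(R(4)) - 2086)/(L + m) = (-27 - 2086)/(2*I*√5237 + 18212) = -2113/(18212 + 2*I*√5237)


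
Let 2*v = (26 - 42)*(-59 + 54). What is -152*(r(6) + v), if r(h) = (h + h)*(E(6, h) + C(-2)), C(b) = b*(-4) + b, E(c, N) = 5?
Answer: -26144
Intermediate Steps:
C(b) = -3*b (C(b) = -4*b + b = -3*b)
r(h) = 22*h (r(h) = (h + h)*(5 - 3*(-2)) = (2*h)*(5 + 6) = (2*h)*11 = 22*h)
v = 40 (v = ((26 - 42)*(-59 + 54))/2 = (-16*(-5))/2 = (½)*80 = 40)
-152*(r(6) + v) = -152*(22*6 + 40) = -152*(132 + 40) = -152*172 = -26144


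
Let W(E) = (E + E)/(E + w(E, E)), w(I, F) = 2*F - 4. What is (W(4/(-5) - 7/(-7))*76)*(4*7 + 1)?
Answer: -4408/17 ≈ -259.29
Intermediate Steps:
w(I, F) = -4 + 2*F
W(E) = 2*E/(-4 + 3*E) (W(E) = (E + E)/(E + (-4 + 2*E)) = (2*E)/(-4 + 3*E) = 2*E/(-4 + 3*E))
(W(4/(-5) - 7/(-7))*76)*(4*7 + 1) = ((2*(4/(-5) - 7/(-7))/(-4 + 3*(4/(-5) - 7/(-7))))*76)*(4*7 + 1) = ((2*(4*(-⅕) - 7*(-⅐))/(-4 + 3*(4*(-⅕) - 7*(-⅐))))*76)*(28 + 1) = ((2*(-⅘ + 1)/(-4 + 3*(-⅘ + 1)))*76)*29 = ((2*(⅕)/(-4 + 3*(⅕)))*76)*29 = ((2*(⅕)/(-4 + ⅗))*76)*29 = ((2*(⅕)/(-17/5))*76)*29 = ((2*(⅕)*(-5/17))*76)*29 = -2/17*76*29 = -152/17*29 = -4408/17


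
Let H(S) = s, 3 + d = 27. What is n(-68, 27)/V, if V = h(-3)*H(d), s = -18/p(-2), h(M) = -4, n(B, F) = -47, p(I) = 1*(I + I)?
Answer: 47/18 ≈ 2.6111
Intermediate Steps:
p(I) = 2*I (p(I) = 1*(2*I) = 2*I)
d = 24 (d = -3 + 27 = 24)
s = 9/2 (s = -18/(2*(-2)) = -18/(-4) = -18*(-¼) = 9/2 ≈ 4.5000)
H(S) = 9/2
V = -18 (V = -4*9/2 = -18)
n(-68, 27)/V = -47/(-18) = -47*(-1/18) = 47/18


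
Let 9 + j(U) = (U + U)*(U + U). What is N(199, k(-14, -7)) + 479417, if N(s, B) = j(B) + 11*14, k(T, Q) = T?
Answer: 480346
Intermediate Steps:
j(U) = -9 + 4*U² (j(U) = -9 + (U + U)*(U + U) = -9 + (2*U)*(2*U) = -9 + 4*U²)
N(s, B) = 145 + 4*B² (N(s, B) = (-9 + 4*B²) + 11*14 = (-9 + 4*B²) + 154 = 145 + 4*B²)
N(199, k(-14, -7)) + 479417 = (145 + 4*(-14)²) + 479417 = (145 + 4*196) + 479417 = (145 + 784) + 479417 = 929 + 479417 = 480346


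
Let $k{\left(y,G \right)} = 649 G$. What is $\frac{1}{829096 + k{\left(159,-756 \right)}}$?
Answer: $\frac{1}{338452} \approx 2.9546 \cdot 10^{-6}$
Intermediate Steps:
$\frac{1}{829096 + k{\left(159,-756 \right)}} = \frac{1}{829096 + 649 \left(-756\right)} = \frac{1}{829096 - 490644} = \frac{1}{338452}$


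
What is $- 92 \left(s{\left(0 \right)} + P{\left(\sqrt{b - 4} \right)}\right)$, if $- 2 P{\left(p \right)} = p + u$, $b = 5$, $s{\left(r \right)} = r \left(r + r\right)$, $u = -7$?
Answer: $-276$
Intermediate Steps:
$s{\left(r \right)} = 2 r^{2}$ ($s{\left(r \right)} = r 2 r = 2 r^{2}$)
$P{\left(p \right)} = \frac{7}{2} - \frac{p}{2}$ ($P{\left(p \right)} = - \frac{p - 7}{2} = - \frac{-7 + p}{2} = \frac{7}{2} - \frac{p}{2}$)
$- 92 \left(s{\left(0 \right)} + P{\left(\sqrt{b - 4} \right)}\right) = - 92 \left(2 \cdot 0^{2} + \left(\frac{7}{2} - \frac{\sqrt{5 - 4}}{2}\right)\right) = - 92 \left(2 \cdot 0 + \left(\frac{7}{2} - \frac{\sqrt{1}}{2}\right)\right) = - 92 \left(0 + \left(\frac{7}{2} - \frac{1}{2}\right)\right) = - 92 \left(0 + 3\right) = \left(-92\right) 3 = -276$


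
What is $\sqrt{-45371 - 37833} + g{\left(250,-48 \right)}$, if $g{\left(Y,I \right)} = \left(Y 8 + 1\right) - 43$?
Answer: $1958 + 2 i \sqrt{20801} \approx 1958.0 + 288.45 i$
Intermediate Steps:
$g{\left(Y,I \right)} = -42 + 8 Y$ ($g{\left(Y,I \right)} = \left(8 Y + 1\right) - 43 = \left(1 + 8 Y\right) - 43 = -42 + 8 Y$)
$\sqrt{-45371 - 37833} + g{\left(250,-48 \right)} = \sqrt{-45371 - 37833} + \left(-42 + 8 \cdot 250\right) = \sqrt{-83204} + \left(-42 + 2000\right) = 2 i \sqrt{20801} + 1958 = 1958 + 2 i \sqrt{20801}$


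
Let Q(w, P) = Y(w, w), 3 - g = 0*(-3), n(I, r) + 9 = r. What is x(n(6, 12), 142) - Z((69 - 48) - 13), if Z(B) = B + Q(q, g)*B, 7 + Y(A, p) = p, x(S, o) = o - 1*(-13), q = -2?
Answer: 219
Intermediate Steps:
n(I, r) = -9 + r
x(S, o) = 13 + o (x(S, o) = o + 13 = 13 + o)
Y(A, p) = -7 + p
g = 3 (g = 3 - 0*(-3) = 3 - 1*0 = 3 + 0 = 3)
Q(w, P) = -7 + w
Z(B) = -8*B (Z(B) = B + (-7 - 2)*B = B - 9*B = -8*B)
x(n(6, 12), 142) - Z((69 - 48) - 13) = (13 + 142) - (-8)*((69 - 48) - 13) = 155 - (-8)*(21 - 13) = 155 - (-8)*8 = 155 - 1*(-64) = 155 + 64 = 219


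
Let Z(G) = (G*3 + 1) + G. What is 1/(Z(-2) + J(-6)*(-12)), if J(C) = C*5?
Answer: 1/353 ≈ 0.0028329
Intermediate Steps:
J(C) = 5*C
Z(G) = 1 + 4*G (Z(G) = (3*G + 1) + G = (1 + 3*G) + G = 1 + 4*G)
1/(Z(-2) + J(-6)*(-12)) = 1/((1 + 4*(-2)) + (5*(-6))*(-12)) = 1/((1 - 8) - 30*(-12)) = 1/(-7 + 360) = 1/353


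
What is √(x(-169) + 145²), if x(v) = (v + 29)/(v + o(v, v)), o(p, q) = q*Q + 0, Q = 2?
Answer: √31979445/39 ≈ 145.00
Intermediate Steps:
o(p, q) = 2*q (o(p, q) = q*2 + 0 = 2*q + 0 = 2*q)
x(v) = (29 + v)/(3*v) (x(v) = (v + 29)/(v + 2*v) = (29 + v)/((3*v)) = (29 + v)*(1/(3*v)) = (29 + v)/(3*v))
√(x(-169) + 145²) = √((⅓)*(29 - 169)/(-169) + 145²) = √((⅓)*(-1/169)*(-140) + 21025) = √(140/507 + 21025) = √(10659815/507) = √31979445/39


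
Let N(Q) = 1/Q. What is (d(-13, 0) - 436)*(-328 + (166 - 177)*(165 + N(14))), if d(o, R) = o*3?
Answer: 14256175/14 ≈ 1.0183e+6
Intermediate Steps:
d(o, R) = 3*o
(d(-13, 0) - 436)*(-328 + (166 - 177)*(165 + N(14))) = (3*(-13) - 436)*(-328 + (166 - 177)*(165 + 1/14)) = (-39 - 436)*(-328 - 11*(165 + 1/14)) = -475*(-328 - 11*2311/14) = -475*(-328 - 25421/14) = -475*(-30013/14) = 14256175/14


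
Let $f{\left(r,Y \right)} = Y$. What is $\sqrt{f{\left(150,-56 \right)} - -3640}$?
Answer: $16 \sqrt{14} \approx 59.867$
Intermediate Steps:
$\sqrt{f{\left(150,-56 \right)} - -3640} = \sqrt{-56 - -3640} = \sqrt{-56 + 3640} = \sqrt{3584} = 16 \sqrt{14}$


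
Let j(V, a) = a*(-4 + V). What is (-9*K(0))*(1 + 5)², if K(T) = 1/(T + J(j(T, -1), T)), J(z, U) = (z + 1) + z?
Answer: -36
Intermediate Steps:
J(z, U) = 1 + 2*z (J(z, U) = (1 + z) + z = 1 + 2*z)
K(T) = 1/(9 - T) (K(T) = 1/(T + (1 + 2*(-(-4 + T)))) = 1/(T + (1 + 2*(4 - T))) = 1/(T + (1 + (8 - 2*T))) = 1/(T + (9 - 2*T)) = 1/(9 - T))
(-9*K(0))*(1 + 5)² = (-(-9)/(-9 + 0))*(1 + 5)² = -(-9)/(-9)*6² = -(-9)*(-1)/9*36 = -9*⅑*36 = -1*36 = -36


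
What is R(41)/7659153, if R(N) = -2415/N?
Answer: -805/104675091 ≈ -7.6905e-6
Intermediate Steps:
R(41)/7659153 = -2415/41/7659153 = -2415*1/41*(1/7659153) = -2415/41*1/7659153 = -805/104675091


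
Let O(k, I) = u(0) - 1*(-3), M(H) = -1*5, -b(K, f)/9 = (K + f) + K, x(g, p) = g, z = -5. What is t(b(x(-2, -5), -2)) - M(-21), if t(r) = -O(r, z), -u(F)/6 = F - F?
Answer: 2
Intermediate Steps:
b(K, f) = -18*K - 9*f (b(K, f) = -9*((K + f) + K) = -9*(f + 2*K) = -18*K - 9*f)
M(H) = -5
u(F) = 0 (u(F) = -6*(F - F) = -6*0 = 0)
O(k, I) = 3 (O(k, I) = 0 - 1*(-3) = 0 + 3 = 3)
t(r) = -3 (t(r) = -1*3 = -3)
t(b(x(-2, -5), -2)) - M(-21) = -3 - 1*(-5) = -3 + 5 = 2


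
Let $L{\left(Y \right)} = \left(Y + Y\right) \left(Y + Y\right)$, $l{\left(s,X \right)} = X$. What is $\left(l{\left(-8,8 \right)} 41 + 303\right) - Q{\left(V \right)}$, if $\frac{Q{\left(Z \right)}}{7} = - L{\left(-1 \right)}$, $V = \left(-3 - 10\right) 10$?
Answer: $659$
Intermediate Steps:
$V = -130$ ($V = \left(-13\right) 10 = -130$)
$L{\left(Y \right)} = 4 Y^{2}$ ($L{\left(Y \right)} = 2 Y 2 Y = 4 Y^{2}$)
$Q{\left(Z \right)} = -28$ ($Q{\left(Z \right)} = 7 \left(- 4 \left(-1\right)^{2}\right) = 7 \left(- 4 \cdot 1\right) = 7 \left(\left(-1\right) 4\right) = 7 \left(-4\right) = -28$)
$\left(l{\left(-8,8 \right)} 41 + 303\right) - Q{\left(V \right)} = \left(8 \cdot 41 + 303\right) - -28 = \left(328 + 303\right) + 28 = 631 + 28 = 659$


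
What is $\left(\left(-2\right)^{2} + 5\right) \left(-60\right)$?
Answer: $-540$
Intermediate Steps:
$\left(\left(-2\right)^{2} + 5\right) \left(-60\right) = \left(4 + 5\right) \left(-60\right) = 9 \left(-60\right) = -540$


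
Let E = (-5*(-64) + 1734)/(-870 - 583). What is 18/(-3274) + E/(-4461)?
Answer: -54974099/10610760621 ≈ -0.0051810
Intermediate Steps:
E = -2054/1453 (E = (320 + 1734)/(-1453) = 2054*(-1/1453) = -2054/1453 ≈ -1.4136)
18/(-3274) + E/(-4461) = 18/(-3274) - 2054/1453/(-4461) = 18*(-1/3274) - 2054/1453*(-1/4461) = -9/1637 + 2054/6481833 = -54974099/10610760621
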